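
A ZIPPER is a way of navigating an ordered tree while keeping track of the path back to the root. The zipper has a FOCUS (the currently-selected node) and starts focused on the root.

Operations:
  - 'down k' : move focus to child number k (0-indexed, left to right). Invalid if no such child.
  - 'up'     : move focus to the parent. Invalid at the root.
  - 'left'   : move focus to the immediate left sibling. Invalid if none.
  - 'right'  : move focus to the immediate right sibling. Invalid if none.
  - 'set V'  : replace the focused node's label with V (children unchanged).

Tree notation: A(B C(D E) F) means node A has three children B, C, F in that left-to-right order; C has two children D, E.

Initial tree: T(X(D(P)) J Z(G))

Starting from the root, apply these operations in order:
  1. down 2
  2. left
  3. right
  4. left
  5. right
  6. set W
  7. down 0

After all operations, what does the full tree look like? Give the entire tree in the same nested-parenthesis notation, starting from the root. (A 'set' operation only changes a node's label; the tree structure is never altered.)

Step 1 (down 2): focus=Z path=2 depth=1 children=['G'] left=['X', 'J'] right=[] parent=T
Step 2 (left): focus=J path=1 depth=1 children=[] left=['X'] right=['Z'] parent=T
Step 3 (right): focus=Z path=2 depth=1 children=['G'] left=['X', 'J'] right=[] parent=T
Step 4 (left): focus=J path=1 depth=1 children=[] left=['X'] right=['Z'] parent=T
Step 5 (right): focus=Z path=2 depth=1 children=['G'] left=['X', 'J'] right=[] parent=T
Step 6 (set W): focus=W path=2 depth=1 children=['G'] left=['X', 'J'] right=[] parent=T
Step 7 (down 0): focus=G path=2/0 depth=2 children=[] left=[] right=[] parent=W

Answer: T(X(D(P)) J W(G))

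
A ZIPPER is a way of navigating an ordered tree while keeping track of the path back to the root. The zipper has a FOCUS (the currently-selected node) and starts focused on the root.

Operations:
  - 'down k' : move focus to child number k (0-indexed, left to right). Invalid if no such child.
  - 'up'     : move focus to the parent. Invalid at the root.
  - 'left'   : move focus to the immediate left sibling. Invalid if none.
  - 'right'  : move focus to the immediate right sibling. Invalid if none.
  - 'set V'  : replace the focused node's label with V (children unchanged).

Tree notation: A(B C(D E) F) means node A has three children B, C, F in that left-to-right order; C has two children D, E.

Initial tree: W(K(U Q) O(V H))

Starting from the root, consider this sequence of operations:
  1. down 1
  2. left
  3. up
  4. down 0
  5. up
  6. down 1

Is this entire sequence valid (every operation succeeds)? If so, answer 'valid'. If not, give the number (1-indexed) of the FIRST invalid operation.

Answer: valid

Derivation:
Step 1 (down 1): focus=O path=1 depth=1 children=['V', 'H'] left=['K'] right=[] parent=W
Step 2 (left): focus=K path=0 depth=1 children=['U', 'Q'] left=[] right=['O'] parent=W
Step 3 (up): focus=W path=root depth=0 children=['K', 'O'] (at root)
Step 4 (down 0): focus=K path=0 depth=1 children=['U', 'Q'] left=[] right=['O'] parent=W
Step 5 (up): focus=W path=root depth=0 children=['K', 'O'] (at root)
Step 6 (down 1): focus=O path=1 depth=1 children=['V', 'H'] left=['K'] right=[] parent=W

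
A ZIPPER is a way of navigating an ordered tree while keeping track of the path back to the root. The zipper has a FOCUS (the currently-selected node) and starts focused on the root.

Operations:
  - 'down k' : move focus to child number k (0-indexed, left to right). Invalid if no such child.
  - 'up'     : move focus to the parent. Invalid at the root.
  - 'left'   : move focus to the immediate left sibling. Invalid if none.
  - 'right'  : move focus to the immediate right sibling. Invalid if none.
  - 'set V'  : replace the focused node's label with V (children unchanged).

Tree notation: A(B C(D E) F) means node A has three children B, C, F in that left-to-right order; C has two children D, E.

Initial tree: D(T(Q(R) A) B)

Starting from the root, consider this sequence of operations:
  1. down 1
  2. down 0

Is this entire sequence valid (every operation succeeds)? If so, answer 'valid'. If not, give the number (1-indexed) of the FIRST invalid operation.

Answer: 2

Derivation:
Step 1 (down 1): focus=B path=1 depth=1 children=[] left=['T'] right=[] parent=D
Step 2 (down 0): INVALID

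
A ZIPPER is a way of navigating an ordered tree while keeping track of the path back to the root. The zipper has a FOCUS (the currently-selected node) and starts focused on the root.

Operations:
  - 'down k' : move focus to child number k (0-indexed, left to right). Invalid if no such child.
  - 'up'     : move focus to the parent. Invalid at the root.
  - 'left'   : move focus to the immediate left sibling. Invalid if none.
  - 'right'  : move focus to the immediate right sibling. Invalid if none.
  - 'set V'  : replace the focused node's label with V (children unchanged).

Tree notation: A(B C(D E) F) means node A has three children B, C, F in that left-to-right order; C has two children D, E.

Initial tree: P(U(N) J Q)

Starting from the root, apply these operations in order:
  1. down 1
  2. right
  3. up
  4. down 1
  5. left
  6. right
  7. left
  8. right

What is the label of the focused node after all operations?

Step 1 (down 1): focus=J path=1 depth=1 children=[] left=['U'] right=['Q'] parent=P
Step 2 (right): focus=Q path=2 depth=1 children=[] left=['U', 'J'] right=[] parent=P
Step 3 (up): focus=P path=root depth=0 children=['U', 'J', 'Q'] (at root)
Step 4 (down 1): focus=J path=1 depth=1 children=[] left=['U'] right=['Q'] parent=P
Step 5 (left): focus=U path=0 depth=1 children=['N'] left=[] right=['J', 'Q'] parent=P
Step 6 (right): focus=J path=1 depth=1 children=[] left=['U'] right=['Q'] parent=P
Step 7 (left): focus=U path=0 depth=1 children=['N'] left=[] right=['J', 'Q'] parent=P
Step 8 (right): focus=J path=1 depth=1 children=[] left=['U'] right=['Q'] parent=P

Answer: J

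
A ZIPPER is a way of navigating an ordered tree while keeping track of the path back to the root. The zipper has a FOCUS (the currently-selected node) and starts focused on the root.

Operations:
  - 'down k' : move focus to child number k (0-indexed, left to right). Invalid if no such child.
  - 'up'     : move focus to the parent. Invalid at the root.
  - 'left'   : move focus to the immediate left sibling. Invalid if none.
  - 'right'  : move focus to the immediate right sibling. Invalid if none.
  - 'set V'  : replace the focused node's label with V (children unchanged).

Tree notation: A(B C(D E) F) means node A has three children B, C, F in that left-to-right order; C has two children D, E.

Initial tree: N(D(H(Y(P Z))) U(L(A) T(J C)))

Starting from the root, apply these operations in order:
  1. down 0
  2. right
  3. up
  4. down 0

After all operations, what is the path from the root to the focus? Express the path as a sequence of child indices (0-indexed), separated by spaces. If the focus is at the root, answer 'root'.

Answer: 0

Derivation:
Step 1 (down 0): focus=D path=0 depth=1 children=['H'] left=[] right=['U'] parent=N
Step 2 (right): focus=U path=1 depth=1 children=['L', 'T'] left=['D'] right=[] parent=N
Step 3 (up): focus=N path=root depth=0 children=['D', 'U'] (at root)
Step 4 (down 0): focus=D path=0 depth=1 children=['H'] left=[] right=['U'] parent=N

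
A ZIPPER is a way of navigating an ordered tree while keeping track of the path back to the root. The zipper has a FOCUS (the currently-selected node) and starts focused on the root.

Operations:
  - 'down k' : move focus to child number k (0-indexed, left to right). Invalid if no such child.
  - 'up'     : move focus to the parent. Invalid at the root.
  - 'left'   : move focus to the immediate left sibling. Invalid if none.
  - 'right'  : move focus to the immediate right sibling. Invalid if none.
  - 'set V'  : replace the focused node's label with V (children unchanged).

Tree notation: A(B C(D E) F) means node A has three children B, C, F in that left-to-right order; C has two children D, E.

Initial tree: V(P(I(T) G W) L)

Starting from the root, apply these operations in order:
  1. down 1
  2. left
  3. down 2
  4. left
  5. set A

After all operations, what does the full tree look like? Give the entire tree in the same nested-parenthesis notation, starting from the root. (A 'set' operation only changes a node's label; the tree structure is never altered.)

Step 1 (down 1): focus=L path=1 depth=1 children=[] left=['P'] right=[] parent=V
Step 2 (left): focus=P path=0 depth=1 children=['I', 'G', 'W'] left=[] right=['L'] parent=V
Step 3 (down 2): focus=W path=0/2 depth=2 children=[] left=['I', 'G'] right=[] parent=P
Step 4 (left): focus=G path=0/1 depth=2 children=[] left=['I'] right=['W'] parent=P
Step 5 (set A): focus=A path=0/1 depth=2 children=[] left=['I'] right=['W'] parent=P

Answer: V(P(I(T) A W) L)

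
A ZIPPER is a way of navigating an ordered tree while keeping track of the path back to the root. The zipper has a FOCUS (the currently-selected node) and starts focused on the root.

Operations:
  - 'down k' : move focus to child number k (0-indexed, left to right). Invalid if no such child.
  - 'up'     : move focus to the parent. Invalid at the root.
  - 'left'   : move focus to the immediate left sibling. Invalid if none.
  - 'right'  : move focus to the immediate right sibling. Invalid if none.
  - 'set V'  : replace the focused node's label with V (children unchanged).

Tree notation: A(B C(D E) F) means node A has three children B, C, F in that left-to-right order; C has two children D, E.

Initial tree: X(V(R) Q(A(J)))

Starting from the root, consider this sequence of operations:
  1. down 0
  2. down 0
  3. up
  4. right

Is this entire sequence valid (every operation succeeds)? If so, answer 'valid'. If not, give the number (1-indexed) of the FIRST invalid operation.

Answer: valid

Derivation:
Step 1 (down 0): focus=V path=0 depth=1 children=['R'] left=[] right=['Q'] parent=X
Step 2 (down 0): focus=R path=0/0 depth=2 children=[] left=[] right=[] parent=V
Step 3 (up): focus=V path=0 depth=1 children=['R'] left=[] right=['Q'] parent=X
Step 4 (right): focus=Q path=1 depth=1 children=['A'] left=['V'] right=[] parent=X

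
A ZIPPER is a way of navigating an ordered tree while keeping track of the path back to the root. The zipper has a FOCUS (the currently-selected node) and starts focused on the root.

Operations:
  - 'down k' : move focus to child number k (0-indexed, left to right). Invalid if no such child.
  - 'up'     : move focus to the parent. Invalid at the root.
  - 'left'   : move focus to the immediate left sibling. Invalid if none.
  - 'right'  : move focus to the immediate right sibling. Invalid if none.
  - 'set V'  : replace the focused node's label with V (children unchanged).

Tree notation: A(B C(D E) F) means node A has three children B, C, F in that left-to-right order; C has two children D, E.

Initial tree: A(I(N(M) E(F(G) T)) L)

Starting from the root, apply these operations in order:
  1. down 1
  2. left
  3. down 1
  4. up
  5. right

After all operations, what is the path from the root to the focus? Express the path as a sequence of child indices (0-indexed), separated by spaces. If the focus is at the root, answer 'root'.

Step 1 (down 1): focus=L path=1 depth=1 children=[] left=['I'] right=[] parent=A
Step 2 (left): focus=I path=0 depth=1 children=['N', 'E'] left=[] right=['L'] parent=A
Step 3 (down 1): focus=E path=0/1 depth=2 children=['F', 'T'] left=['N'] right=[] parent=I
Step 4 (up): focus=I path=0 depth=1 children=['N', 'E'] left=[] right=['L'] parent=A
Step 5 (right): focus=L path=1 depth=1 children=[] left=['I'] right=[] parent=A

Answer: 1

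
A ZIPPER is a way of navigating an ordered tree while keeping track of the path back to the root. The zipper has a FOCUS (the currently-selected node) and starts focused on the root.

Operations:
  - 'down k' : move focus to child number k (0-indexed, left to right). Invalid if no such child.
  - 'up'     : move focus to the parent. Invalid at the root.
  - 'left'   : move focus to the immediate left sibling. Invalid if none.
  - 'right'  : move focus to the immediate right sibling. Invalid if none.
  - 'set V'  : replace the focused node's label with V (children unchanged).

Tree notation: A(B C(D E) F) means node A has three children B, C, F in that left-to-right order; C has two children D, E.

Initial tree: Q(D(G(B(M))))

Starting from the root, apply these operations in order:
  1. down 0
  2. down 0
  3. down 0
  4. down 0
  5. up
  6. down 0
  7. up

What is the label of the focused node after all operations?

Step 1 (down 0): focus=D path=0 depth=1 children=['G'] left=[] right=[] parent=Q
Step 2 (down 0): focus=G path=0/0 depth=2 children=['B'] left=[] right=[] parent=D
Step 3 (down 0): focus=B path=0/0/0 depth=3 children=['M'] left=[] right=[] parent=G
Step 4 (down 0): focus=M path=0/0/0/0 depth=4 children=[] left=[] right=[] parent=B
Step 5 (up): focus=B path=0/0/0 depth=3 children=['M'] left=[] right=[] parent=G
Step 6 (down 0): focus=M path=0/0/0/0 depth=4 children=[] left=[] right=[] parent=B
Step 7 (up): focus=B path=0/0/0 depth=3 children=['M'] left=[] right=[] parent=G

Answer: B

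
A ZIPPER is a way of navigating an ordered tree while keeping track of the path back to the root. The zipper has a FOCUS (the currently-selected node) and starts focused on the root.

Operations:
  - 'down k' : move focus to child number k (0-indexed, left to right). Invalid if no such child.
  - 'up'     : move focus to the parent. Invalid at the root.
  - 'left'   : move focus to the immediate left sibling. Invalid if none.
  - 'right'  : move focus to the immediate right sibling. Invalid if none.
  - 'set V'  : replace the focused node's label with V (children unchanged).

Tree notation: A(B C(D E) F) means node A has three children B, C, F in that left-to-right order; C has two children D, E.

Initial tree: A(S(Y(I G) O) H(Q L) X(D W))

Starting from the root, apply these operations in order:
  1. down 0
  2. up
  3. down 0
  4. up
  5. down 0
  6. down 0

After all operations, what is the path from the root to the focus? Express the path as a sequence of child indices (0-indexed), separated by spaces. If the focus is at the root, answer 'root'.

Step 1 (down 0): focus=S path=0 depth=1 children=['Y', 'O'] left=[] right=['H', 'X'] parent=A
Step 2 (up): focus=A path=root depth=0 children=['S', 'H', 'X'] (at root)
Step 3 (down 0): focus=S path=0 depth=1 children=['Y', 'O'] left=[] right=['H', 'X'] parent=A
Step 4 (up): focus=A path=root depth=0 children=['S', 'H', 'X'] (at root)
Step 5 (down 0): focus=S path=0 depth=1 children=['Y', 'O'] left=[] right=['H', 'X'] parent=A
Step 6 (down 0): focus=Y path=0/0 depth=2 children=['I', 'G'] left=[] right=['O'] parent=S

Answer: 0 0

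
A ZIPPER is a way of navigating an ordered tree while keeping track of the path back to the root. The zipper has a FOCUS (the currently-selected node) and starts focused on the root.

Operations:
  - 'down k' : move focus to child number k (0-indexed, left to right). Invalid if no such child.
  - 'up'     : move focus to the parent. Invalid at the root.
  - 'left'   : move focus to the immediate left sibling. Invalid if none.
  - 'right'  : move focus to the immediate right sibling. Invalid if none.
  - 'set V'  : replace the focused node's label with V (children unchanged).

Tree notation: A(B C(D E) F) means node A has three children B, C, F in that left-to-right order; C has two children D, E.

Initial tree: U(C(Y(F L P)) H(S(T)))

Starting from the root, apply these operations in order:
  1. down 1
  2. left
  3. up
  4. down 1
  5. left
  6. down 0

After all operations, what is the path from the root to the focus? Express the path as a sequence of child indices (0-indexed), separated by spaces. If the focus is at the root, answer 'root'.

Answer: 0 0

Derivation:
Step 1 (down 1): focus=H path=1 depth=1 children=['S'] left=['C'] right=[] parent=U
Step 2 (left): focus=C path=0 depth=1 children=['Y'] left=[] right=['H'] parent=U
Step 3 (up): focus=U path=root depth=0 children=['C', 'H'] (at root)
Step 4 (down 1): focus=H path=1 depth=1 children=['S'] left=['C'] right=[] parent=U
Step 5 (left): focus=C path=0 depth=1 children=['Y'] left=[] right=['H'] parent=U
Step 6 (down 0): focus=Y path=0/0 depth=2 children=['F', 'L', 'P'] left=[] right=[] parent=C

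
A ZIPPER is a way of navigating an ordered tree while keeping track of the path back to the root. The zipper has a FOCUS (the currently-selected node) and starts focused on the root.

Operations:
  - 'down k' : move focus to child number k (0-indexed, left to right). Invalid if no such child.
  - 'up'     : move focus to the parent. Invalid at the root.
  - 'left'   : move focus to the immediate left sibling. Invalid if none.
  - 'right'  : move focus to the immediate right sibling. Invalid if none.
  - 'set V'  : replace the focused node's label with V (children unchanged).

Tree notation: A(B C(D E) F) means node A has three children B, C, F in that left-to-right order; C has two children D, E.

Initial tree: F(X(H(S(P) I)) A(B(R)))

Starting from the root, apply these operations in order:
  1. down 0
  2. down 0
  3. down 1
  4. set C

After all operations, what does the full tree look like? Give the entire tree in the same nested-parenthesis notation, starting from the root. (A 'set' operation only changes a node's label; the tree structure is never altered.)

Answer: F(X(H(S(P) C)) A(B(R)))

Derivation:
Step 1 (down 0): focus=X path=0 depth=1 children=['H'] left=[] right=['A'] parent=F
Step 2 (down 0): focus=H path=0/0 depth=2 children=['S', 'I'] left=[] right=[] parent=X
Step 3 (down 1): focus=I path=0/0/1 depth=3 children=[] left=['S'] right=[] parent=H
Step 4 (set C): focus=C path=0/0/1 depth=3 children=[] left=['S'] right=[] parent=H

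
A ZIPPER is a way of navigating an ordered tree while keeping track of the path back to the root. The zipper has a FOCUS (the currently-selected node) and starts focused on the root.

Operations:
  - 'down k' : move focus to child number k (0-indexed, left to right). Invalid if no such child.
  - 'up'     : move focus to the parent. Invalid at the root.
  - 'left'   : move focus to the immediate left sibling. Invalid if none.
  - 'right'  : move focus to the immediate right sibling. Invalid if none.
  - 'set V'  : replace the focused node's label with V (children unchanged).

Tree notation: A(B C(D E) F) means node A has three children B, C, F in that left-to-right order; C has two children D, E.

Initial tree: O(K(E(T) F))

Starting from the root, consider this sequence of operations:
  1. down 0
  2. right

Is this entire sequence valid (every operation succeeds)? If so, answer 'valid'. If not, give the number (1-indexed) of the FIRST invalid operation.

Step 1 (down 0): focus=K path=0 depth=1 children=['E', 'F'] left=[] right=[] parent=O
Step 2 (right): INVALID

Answer: 2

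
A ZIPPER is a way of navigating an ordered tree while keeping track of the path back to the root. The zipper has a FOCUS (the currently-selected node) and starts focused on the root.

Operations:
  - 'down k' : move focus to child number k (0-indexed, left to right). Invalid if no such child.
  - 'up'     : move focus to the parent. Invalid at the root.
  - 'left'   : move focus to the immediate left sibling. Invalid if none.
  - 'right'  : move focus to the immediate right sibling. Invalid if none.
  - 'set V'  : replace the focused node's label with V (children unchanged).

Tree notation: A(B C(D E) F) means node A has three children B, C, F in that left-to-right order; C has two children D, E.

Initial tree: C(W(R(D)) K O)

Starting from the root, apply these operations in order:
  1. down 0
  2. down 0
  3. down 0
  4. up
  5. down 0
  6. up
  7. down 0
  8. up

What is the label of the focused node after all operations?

Answer: R

Derivation:
Step 1 (down 0): focus=W path=0 depth=1 children=['R'] left=[] right=['K', 'O'] parent=C
Step 2 (down 0): focus=R path=0/0 depth=2 children=['D'] left=[] right=[] parent=W
Step 3 (down 0): focus=D path=0/0/0 depth=3 children=[] left=[] right=[] parent=R
Step 4 (up): focus=R path=0/0 depth=2 children=['D'] left=[] right=[] parent=W
Step 5 (down 0): focus=D path=0/0/0 depth=3 children=[] left=[] right=[] parent=R
Step 6 (up): focus=R path=0/0 depth=2 children=['D'] left=[] right=[] parent=W
Step 7 (down 0): focus=D path=0/0/0 depth=3 children=[] left=[] right=[] parent=R
Step 8 (up): focus=R path=0/0 depth=2 children=['D'] left=[] right=[] parent=W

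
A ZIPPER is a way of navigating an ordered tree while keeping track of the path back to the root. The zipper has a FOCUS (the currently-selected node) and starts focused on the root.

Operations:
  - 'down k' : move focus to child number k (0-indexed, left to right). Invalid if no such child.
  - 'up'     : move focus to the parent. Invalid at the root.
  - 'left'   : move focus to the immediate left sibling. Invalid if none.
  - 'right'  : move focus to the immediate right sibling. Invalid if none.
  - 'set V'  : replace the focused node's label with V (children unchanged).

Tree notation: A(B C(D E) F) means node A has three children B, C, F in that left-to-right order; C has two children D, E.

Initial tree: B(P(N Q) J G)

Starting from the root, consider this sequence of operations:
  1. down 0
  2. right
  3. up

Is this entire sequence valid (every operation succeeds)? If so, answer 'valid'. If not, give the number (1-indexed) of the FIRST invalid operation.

Answer: valid

Derivation:
Step 1 (down 0): focus=P path=0 depth=1 children=['N', 'Q'] left=[] right=['J', 'G'] parent=B
Step 2 (right): focus=J path=1 depth=1 children=[] left=['P'] right=['G'] parent=B
Step 3 (up): focus=B path=root depth=0 children=['P', 'J', 'G'] (at root)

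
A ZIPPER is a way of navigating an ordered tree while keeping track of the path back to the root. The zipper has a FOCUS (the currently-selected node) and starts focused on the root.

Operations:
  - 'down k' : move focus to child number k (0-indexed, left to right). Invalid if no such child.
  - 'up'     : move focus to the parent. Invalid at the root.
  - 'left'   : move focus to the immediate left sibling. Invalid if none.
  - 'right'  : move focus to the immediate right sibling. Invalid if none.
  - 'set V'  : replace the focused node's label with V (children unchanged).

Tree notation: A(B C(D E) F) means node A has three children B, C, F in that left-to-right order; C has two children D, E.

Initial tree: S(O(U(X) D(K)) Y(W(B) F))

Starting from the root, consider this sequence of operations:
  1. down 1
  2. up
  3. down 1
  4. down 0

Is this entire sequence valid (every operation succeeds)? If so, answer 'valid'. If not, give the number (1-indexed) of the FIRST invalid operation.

Step 1 (down 1): focus=Y path=1 depth=1 children=['W', 'F'] left=['O'] right=[] parent=S
Step 2 (up): focus=S path=root depth=0 children=['O', 'Y'] (at root)
Step 3 (down 1): focus=Y path=1 depth=1 children=['W', 'F'] left=['O'] right=[] parent=S
Step 4 (down 0): focus=W path=1/0 depth=2 children=['B'] left=[] right=['F'] parent=Y

Answer: valid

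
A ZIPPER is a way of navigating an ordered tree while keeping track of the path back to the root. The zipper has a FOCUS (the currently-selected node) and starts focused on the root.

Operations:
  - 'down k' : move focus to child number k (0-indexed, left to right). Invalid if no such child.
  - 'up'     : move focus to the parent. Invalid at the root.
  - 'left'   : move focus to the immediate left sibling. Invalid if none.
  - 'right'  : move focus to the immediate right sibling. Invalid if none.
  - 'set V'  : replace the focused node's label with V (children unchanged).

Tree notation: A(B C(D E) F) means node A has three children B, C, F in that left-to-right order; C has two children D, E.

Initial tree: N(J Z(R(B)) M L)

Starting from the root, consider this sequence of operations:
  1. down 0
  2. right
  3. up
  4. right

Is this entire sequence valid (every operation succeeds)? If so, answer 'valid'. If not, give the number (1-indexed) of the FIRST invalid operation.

Step 1 (down 0): focus=J path=0 depth=1 children=[] left=[] right=['Z', 'M', 'L'] parent=N
Step 2 (right): focus=Z path=1 depth=1 children=['R'] left=['J'] right=['M', 'L'] parent=N
Step 3 (up): focus=N path=root depth=0 children=['J', 'Z', 'M', 'L'] (at root)
Step 4 (right): INVALID

Answer: 4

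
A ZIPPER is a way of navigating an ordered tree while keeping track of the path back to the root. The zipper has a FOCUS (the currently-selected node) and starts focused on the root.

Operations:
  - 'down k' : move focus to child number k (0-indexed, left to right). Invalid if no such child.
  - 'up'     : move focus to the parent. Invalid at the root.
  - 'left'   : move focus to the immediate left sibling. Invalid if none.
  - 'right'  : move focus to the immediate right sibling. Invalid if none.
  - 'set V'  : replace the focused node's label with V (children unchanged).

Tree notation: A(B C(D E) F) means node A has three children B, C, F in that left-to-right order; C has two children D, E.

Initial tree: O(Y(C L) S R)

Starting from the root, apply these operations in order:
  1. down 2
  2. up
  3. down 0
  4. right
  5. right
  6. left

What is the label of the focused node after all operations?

Answer: S

Derivation:
Step 1 (down 2): focus=R path=2 depth=1 children=[] left=['Y', 'S'] right=[] parent=O
Step 2 (up): focus=O path=root depth=0 children=['Y', 'S', 'R'] (at root)
Step 3 (down 0): focus=Y path=0 depth=1 children=['C', 'L'] left=[] right=['S', 'R'] parent=O
Step 4 (right): focus=S path=1 depth=1 children=[] left=['Y'] right=['R'] parent=O
Step 5 (right): focus=R path=2 depth=1 children=[] left=['Y', 'S'] right=[] parent=O
Step 6 (left): focus=S path=1 depth=1 children=[] left=['Y'] right=['R'] parent=O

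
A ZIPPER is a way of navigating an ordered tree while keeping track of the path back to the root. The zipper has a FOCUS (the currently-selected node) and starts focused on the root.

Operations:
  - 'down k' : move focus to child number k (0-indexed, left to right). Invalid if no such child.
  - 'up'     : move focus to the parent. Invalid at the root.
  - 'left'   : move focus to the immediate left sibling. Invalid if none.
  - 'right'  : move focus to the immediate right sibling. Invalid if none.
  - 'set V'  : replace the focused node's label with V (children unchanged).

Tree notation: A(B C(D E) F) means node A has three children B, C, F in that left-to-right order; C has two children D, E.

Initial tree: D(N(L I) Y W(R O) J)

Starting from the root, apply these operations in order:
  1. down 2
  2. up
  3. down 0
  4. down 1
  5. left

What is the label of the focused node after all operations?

Step 1 (down 2): focus=W path=2 depth=1 children=['R', 'O'] left=['N', 'Y'] right=['J'] parent=D
Step 2 (up): focus=D path=root depth=0 children=['N', 'Y', 'W', 'J'] (at root)
Step 3 (down 0): focus=N path=0 depth=1 children=['L', 'I'] left=[] right=['Y', 'W', 'J'] parent=D
Step 4 (down 1): focus=I path=0/1 depth=2 children=[] left=['L'] right=[] parent=N
Step 5 (left): focus=L path=0/0 depth=2 children=[] left=[] right=['I'] parent=N

Answer: L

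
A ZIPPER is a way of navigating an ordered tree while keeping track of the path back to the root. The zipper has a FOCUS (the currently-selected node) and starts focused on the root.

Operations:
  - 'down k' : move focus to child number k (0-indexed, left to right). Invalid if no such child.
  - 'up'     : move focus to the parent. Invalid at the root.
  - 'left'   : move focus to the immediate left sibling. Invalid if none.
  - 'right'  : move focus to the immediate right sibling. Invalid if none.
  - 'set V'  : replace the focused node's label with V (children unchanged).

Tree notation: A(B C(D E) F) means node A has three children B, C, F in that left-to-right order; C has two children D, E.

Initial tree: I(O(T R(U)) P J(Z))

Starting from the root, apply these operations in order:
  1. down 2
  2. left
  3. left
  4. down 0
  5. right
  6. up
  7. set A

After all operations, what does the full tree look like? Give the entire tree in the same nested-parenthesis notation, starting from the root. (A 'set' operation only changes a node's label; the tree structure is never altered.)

Step 1 (down 2): focus=J path=2 depth=1 children=['Z'] left=['O', 'P'] right=[] parent=I
Step 2 (left): focus=P path=1 depth=1 children=[] left=['O'] right=['J'] parent=I
Step 3 (left): focus=O path=0 depth=1 children=['T', 'R'] left=[] right=['P', 'J'] parent=I
Step 4 (down 0): focus=T path=0/0 depth=2 children=[] left=[] right=['R'] parent=O
Step 5 (right): focus=R path=0/1 depth=2 children=['U'] left=['T'] right=[] parent=O
Step 6 (up): focus=O path=0 depth=1 children=['T', 'R'] left=[] right=['P', 'J'] parent=I
Step 7 (set A): focus=A path=0 depth=1 children=['T', 'R'] left=[] right=['P', 'J'] parent=I

Answer: I(A(T R(U)) P J(Z))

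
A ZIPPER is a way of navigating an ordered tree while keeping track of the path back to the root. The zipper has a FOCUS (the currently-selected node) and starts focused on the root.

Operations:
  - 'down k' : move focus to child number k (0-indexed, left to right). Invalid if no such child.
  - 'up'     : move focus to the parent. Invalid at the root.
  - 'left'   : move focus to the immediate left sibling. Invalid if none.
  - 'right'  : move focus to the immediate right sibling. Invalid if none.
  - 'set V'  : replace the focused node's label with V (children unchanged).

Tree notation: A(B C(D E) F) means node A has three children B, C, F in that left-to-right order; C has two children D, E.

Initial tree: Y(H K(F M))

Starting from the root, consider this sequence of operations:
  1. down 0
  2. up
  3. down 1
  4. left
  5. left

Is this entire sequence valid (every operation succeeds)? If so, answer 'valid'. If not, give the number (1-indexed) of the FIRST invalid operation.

Step 1 (down 0): focus=H path=0 depth=1 children=[] left=[] right=['K'] parent=Y
Step 2 (up): focus=Y path=root depth=0 children=['H', 'K'] (at root)
Step 3 (down 1): focus=K path=1 depth=1 children=['F', 'M'] left=['H'] right=[] parent=Y
Step 4 (left): focus=H path=0 depth=1 children=[] left=[] right=['K'] parent=Y
Step 5 (left): INVALID

Answer: 5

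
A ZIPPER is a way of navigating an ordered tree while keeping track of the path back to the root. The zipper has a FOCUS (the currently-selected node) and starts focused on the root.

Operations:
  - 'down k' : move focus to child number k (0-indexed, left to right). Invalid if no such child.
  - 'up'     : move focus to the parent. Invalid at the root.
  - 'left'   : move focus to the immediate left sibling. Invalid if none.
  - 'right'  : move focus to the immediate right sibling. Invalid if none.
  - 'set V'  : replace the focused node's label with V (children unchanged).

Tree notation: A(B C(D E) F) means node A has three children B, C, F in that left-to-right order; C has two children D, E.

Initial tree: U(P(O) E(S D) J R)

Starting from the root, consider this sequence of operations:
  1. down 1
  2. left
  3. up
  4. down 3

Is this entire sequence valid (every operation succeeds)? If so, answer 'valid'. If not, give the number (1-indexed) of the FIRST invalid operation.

Step 1 (down 1): focus=E path=1 depth=1 children=['S', 'D'] left=['P'] right=['J', 'R'] parent=U
Step 2 (left): focus=P path=0 depth=1 children=['O'] left=[] right=['E', 'J', 'R'] parent=U
Step 3 (up): focus=U path=root depth=0 children=['P', 'E', 'J', 'R'] (at root)
Step 4 (down 3): focus=R path=3 depth=1 children=[] left=['P', 'E', 'J'] right=[] parent=U

Answer: valid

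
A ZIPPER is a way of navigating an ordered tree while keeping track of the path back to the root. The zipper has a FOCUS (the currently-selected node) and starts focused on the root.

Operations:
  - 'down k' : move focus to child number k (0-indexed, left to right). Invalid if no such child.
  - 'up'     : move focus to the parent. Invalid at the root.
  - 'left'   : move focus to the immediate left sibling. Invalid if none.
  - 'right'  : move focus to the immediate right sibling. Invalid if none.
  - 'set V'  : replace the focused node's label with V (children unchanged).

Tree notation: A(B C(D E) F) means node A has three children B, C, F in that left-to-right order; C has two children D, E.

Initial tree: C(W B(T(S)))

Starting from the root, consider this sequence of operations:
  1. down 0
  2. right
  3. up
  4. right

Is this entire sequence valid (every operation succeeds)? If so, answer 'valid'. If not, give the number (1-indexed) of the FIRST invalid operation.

Answer: 4

Derivation:
Step 1 (down 0): focus=W path=0 depth=1 children=[] left=[] right=['B'] parent=C
Step 2 (right): focus=B path=1 depth=1 children=['T'] left=['W'] right=[] parent=C
Step 3 (up): focus=C path=root depth=0 children=['W', 'B'] (at root)
Step 4 (right): INVALID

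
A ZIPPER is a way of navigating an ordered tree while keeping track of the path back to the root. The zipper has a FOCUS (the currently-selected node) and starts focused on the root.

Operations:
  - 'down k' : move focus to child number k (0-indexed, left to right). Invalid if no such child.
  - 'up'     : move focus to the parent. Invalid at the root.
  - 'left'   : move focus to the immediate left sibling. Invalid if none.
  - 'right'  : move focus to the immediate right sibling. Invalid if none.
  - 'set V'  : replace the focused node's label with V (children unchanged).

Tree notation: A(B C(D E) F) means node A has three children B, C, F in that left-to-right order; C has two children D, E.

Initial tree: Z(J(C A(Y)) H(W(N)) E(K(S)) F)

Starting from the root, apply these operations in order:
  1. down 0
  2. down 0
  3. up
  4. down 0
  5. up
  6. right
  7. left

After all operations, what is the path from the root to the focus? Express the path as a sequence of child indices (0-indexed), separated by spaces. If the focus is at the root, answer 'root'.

Answer: 0

Derivation:
Step 1 (down 0): focus=J path=0 depth=1 children=['C', 'A'] left=[] right=['H', 'E', 'F'] parent=Z
Step 2 (down 0): focus=C path=0/0 depth=2 children=[] left=[] right=['A'] parent=J
Step 3 (up): focus=J path=0 depth=1 children=['C', 'A'] left=[] right=['H', 'E', 'F'] parent=Z
Step 4 (down 0): focus=C path=0/0 depth=2 children=[] left=[] right=['A'] parent=J
Step 5 (up): focus=J path=0 depth=1 children=['C', 'A'] left=[] right=['H', 'E', 'F'] parent=Z
Step 6 (right): focus=H path=1 depth=1 children=['W'] left=['J'] right=['E', 'F'] parent=Z
Step 7 (left): focus=J path=0 depth=1 children=['C', 'A'] left=[] right=['H', 'E', 'F'] parent=Z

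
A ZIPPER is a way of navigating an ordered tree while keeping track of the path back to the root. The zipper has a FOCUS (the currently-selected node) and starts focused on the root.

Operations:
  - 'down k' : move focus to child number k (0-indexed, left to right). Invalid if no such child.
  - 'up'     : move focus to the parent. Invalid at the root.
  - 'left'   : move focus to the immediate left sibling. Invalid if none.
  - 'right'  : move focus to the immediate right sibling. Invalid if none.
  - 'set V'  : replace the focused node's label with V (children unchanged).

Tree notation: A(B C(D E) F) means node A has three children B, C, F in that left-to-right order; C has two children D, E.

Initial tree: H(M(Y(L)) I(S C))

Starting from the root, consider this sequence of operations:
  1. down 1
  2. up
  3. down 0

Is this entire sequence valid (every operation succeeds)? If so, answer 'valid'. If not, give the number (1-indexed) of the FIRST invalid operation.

Answer: valid

Derivation:
Step 1 (down 1): focus=I path=1 depth=1 children=['S', 'C'] left=['M'] right=[] parent=H
Step 2 (up): focus=H path=root depth=0 children=['M', 'I'] (at root)
Step 3 (down 0): focus=M path=0 depth=1 children=['Y'] left=[] right=['I'] parent=H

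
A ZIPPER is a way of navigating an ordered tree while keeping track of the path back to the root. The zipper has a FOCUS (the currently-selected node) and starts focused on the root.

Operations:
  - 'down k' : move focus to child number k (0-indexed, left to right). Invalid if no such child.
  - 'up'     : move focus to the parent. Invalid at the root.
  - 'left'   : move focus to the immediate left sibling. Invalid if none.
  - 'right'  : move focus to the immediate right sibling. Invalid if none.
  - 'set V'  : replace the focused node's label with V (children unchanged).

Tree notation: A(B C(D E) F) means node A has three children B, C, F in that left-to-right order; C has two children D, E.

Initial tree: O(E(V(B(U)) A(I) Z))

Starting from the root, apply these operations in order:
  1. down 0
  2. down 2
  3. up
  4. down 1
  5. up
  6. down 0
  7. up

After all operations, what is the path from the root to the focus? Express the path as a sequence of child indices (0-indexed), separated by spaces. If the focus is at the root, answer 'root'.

Step 1 (down 0): focus=E path=0 depth=1 children=['V', 'A', 'Z'] left=[] right=[] parent=O
Step 2 (down 2): focus=Z path=0/2 depth=2 children=[] left=['V', 'A'] right=[] parent=E
Step 3 (up): focus=E path=0 depth=1 children=['V', 'A', 'Z'] left=[] right=[] parent=O
Step 4 (down 1): focus=A path=0/1 depth=2 children=['I'] left=['V'] right=['Z'] parent=E
Step 5 (up): focus=E path=0 depth=1 children=['V', 'A', 'Z'] left=[] right=[] parent=O
Step 6 (down 0): focus=V path=0/0 depth=2 children=['B'] left=[] right=['A', 'Z'] parent=E
Step 7 (up): focus=E path=0 depth=1 children=['V', 'A', 'Z'] left=[] right=[] parent=O

Answer: 0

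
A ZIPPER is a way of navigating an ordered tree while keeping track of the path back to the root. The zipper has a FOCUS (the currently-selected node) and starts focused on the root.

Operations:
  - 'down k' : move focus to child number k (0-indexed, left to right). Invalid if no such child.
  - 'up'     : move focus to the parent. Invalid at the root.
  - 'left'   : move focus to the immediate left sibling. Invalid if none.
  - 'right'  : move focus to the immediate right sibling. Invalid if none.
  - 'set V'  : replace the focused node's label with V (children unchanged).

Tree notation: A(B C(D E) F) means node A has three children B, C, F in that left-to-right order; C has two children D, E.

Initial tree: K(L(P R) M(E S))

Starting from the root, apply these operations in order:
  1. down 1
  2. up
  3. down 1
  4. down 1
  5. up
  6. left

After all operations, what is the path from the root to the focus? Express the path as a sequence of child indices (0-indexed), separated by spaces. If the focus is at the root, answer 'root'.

Answer: 0

Derivation:
Step 1 (down 1): focus=M path=1 depth=1 children=['E', 'S'] left=['L'] right=[] parent=K
Step 2 (up): focus=K path=root depth=0 children=['L', 'M'] (at root)
Step 3 (down 1): focus=M path=1 depth=1 children=['E', 'S'] left=['L'] right=[] parent=K
Step 4 (down 1): focus=S path=1/1 depth=2 children=[] left=['E'] right=[] parent=M
Step 5 (up): focus=M path=1 depth=1 children=['E', 'S'] left=['L'] right=[] parent=K
Step 6 (left): focus=L path=0 depth=1 children=['P', 'R'] left=[] right=['M'] parent=K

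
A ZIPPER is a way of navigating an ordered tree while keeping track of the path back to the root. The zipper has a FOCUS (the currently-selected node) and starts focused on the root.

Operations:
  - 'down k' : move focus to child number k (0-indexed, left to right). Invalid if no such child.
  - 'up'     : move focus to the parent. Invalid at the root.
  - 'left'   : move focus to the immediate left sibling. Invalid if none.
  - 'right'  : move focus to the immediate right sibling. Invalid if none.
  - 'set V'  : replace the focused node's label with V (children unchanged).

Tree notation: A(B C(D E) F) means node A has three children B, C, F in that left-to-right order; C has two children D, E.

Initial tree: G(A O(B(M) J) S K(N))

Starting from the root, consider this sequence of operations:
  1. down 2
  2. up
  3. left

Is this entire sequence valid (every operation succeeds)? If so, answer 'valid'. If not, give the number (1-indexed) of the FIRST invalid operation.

Answer: 3

Derivation:
Step 1 (down 2): focus=S path=2 depth=1 children=[] left=['A', 'O'] right=['K'] parent=G
Step 2 (up): focus=G path=root depth=0 children=['A', 'O', 'S', 'K'] (at root)
Step 3 (left): INVALID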